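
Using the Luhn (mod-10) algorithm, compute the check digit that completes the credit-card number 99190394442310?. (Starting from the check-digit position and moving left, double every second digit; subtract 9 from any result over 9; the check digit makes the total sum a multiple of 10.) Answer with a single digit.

8

Partial digits right→left: 0 1 3 2 4 4 4 9 3 0 9 1 9 9
Double every second digit counting from the check-digit position (so the 1st, 3rd, 5th, ... of the partial from the right).
  doubled (with −9 where >9): 0 6 8 8 6 9 9 → sum 46
  kept as-is: 1 2 4 9 0 1 9 → sum 26
Total = 46 + 26 = 72.
Check digit = (10 − (72 mod 10)) mod 10 = 8.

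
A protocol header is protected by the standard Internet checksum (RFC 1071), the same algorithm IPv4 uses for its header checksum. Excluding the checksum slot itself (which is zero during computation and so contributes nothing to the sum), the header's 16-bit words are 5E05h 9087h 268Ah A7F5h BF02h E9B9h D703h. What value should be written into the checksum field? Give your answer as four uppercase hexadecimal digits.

C332

One's-complement addition (fold any carry out of bit 15 back into bit 0):
  0x5E05 + 0x9087 = 0x0EE8C
  0xEE8C + 0x268A = 0x11516 → wrap carry → 0x1517
  0x1517 + 0xA7F5 = 0x0BD0C
  0xBD0C + 0xBF02 = 0x17C0E → wrap carry → 0x7C0F
  0x7C0F + 0xE9B9 = 0x165C8 → wrap carry → 0x65C9
  0x65C9 + 0xD703 = 0x13CCC → wrap carry → 0x3CCD
One's-complement sum = 0x3CCD.
Checksum = ~0x3CCD & 0xFFFF = 0xC332.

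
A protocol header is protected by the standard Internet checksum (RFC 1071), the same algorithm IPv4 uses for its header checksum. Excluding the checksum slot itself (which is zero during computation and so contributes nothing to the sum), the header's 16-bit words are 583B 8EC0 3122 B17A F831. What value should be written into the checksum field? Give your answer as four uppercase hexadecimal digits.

One's-complement addition (fold any carry out of bit 15 back into bit 0):
  0x583B + 0x8EC0 = 0x0E6FB
  0xE6FB + 0x3122 = 0x1181D → wrap carry → 0x181E
  0x181E + 0xB17A = 0x0C998
  0xC998 + 0xF831 = 0x1C1C9 → wrap carry → 0xC1CA
One's-complement sum = 0xC1CA.
Checksum = ~0xC1CA & 0xFFFF = 0x3E35.

3E35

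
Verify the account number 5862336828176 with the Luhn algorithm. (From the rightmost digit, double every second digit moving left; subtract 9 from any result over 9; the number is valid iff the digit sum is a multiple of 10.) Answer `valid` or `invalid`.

invalid

From the right, keep odd positions and double even positions (subtract 9 from any doubled value over 9):
  doubled (positions 2,4,...): 5 7 7 6 4 7 → sum 36
  kept (positions 1,3,...): 6 1 2 6 3 6 5 → sum 29
Total = 65.
65 mod 10 = 5, so the number is invalid.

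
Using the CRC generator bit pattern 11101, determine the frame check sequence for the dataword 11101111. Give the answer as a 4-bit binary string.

0100

Append 4 zeros: 111011110000. Divide by 11101 (XOR where the leading bit is 1):
  pos 0: 11101 XOR 11101 = 00000
  pos 5: 11100 XOR 11101 = 00001
Remainder (last 4 bits) = 0100. This is the CRC / FCS.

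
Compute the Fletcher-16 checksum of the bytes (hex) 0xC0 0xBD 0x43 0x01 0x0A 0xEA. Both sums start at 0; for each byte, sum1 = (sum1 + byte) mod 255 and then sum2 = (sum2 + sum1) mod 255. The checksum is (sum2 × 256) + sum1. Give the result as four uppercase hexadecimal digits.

Running sums (mod 255):
  after byte 0 (0xC0): sum1=192, sum2=192
  after byte 1 (0xBD): sum1=126, sum2=63
  after byte 2 (0x43): sum1=193, sum2=1
  after byte 3 (0x01): sum1=194, sum2=195
  after byte 4 (0x0A): sum1=204, sum2=144
  after byte 5 (0xEA): sum1=183, sum2=72
Checksum = sum2·256 + sum1 = 72·256 + 183 = 18615 = 0x48B7.

48B7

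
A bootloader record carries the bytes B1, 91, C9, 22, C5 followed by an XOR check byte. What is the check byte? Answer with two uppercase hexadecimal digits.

XOR the bytes together:
  start with 0xB1
  0xB1 ⊕ 0x91 = 0x20
  0x20 ⊕ 0xC9 = 0xE9
  0xE9 ⊕ 0x22 = 0xCB
  0xCB ⊕ 0xC5 = 0x0E

0E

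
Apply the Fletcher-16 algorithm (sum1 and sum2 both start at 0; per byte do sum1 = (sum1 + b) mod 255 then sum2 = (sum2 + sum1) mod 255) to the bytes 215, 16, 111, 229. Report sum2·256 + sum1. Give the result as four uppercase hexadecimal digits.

543D

Running sums (mod 255):
  after byte 0 (215): sum1=215, sum2=215
  after byte 1 (16): sum1=231, sum2=191
  after byte 2 (111): sum1=87, sum2=23
  after byte 3 (229): sum1=61, sum2=84
Checksum = sum2·256 + sum1 = 84·256 + 61 = 21565 = 0x543D.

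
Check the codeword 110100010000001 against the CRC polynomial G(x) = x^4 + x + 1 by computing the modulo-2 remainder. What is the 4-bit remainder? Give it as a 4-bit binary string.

Modulo-2 division of 110100010000001 by 10011:
  pos 0: 11010 XOR 10011 = 01001
  pos 1: 10010 XOR 10011 = 00001
  pos 5: 10100 XOR 10011 = 00111
  pos 7: 11100 XOR 10011 = 01111
  pos 8: 11110 XOR 10011 = 01101
  pos 9: 11010 XOR 10011 = 01001
  pos 10: 10011 XOR 10011 = 00000
Remainder = 0000 (zero — the frame passes the CRC check).

0000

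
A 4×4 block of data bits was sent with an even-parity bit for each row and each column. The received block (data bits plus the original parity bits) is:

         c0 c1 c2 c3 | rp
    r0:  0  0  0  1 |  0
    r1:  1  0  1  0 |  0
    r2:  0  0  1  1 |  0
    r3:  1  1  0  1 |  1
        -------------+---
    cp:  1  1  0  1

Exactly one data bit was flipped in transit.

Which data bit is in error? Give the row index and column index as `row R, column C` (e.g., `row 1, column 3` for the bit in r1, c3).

Recompute each row's even parity and compare to rp:
  r0: data parity 1, sent rp 0 → mismatch
  r1: data parity 0, sent rp 0 → ok
  r2: data parity 0, sent rp 0 → ok
  r3: data parity 1, sent rp 1 → ok
Recompute each column's even parity and compare to cp:
  c0: data parity 0, sent cp 1 → mismatch
  c1: data parity 1, sent cp 1 → ok
  c2: data parity 0, sent cp 0 → ok
  c3: data parity 1, sent cp 1 → ok
Exactly one row (r0) and one column (c0) fail → the flipped bit is at their intersection.

row 0, column 0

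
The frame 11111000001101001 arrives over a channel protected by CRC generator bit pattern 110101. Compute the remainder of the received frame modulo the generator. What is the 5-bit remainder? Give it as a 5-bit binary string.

01011

Modulo-2 division of 11111000001101001 by 110101:
  pos 0: 111110 XOR 110101 = 001011
  pos 2: 101100 XOR 110101 = 011001
  pos 3: 110010 XOR 110101 = 000111
  pos 6: 111011 XOR 110101 = 001110
  pos 8: 111001 XOR 110101 = 001100
  pos 10: 110000 XOR 110101 = 000101
Remainder = 01011 (nonzero — an error is detected).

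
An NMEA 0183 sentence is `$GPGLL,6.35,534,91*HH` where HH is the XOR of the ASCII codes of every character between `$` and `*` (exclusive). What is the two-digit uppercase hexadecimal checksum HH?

58

XOR the ASCII codes of the payload characters:
  'G' = 0x47 → acc = 0x47
  'P' = 0x50 → acc = 0x17
  'G' = 0x47 → acc = 0x50
  'L' = 0x4C → acc = 0x1C
  'L' = 0x4C → acc = 0x50
  ',' = 0x2C → acc = 0x7C
  '6' = 0x36 → acc = 0x4A
  '.' = 0x2E → acc = 0x64
  '3' = 0x33 → acc = 0x57
  '5' = 0x35 → acc = 0x62
  ',' = 0x2C → acc = 0x4E
  '5' = 0x35 → acc = 0x7B
  '3' = 0x33 → acc = 0x48
  '4' = 0x34 → acc = 0x7C
  ',' = 0x2C → acc = 0x50
  '9' = 0x39 → acc = 0x69
  '1' = 0x31 → acc = 0x58
Checksum = 0x58.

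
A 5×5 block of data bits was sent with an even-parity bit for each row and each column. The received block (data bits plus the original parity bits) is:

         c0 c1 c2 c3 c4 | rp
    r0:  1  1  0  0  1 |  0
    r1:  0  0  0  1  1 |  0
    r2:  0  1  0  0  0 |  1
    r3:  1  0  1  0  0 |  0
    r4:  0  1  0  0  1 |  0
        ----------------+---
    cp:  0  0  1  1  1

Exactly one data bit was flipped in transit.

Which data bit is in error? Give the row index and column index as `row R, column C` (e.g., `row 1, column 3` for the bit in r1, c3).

row 0, column 1

Recompute each row's even parity and compare to rp:
  r0: data parity 1, sent rp 0 → mismatch
  r1: data parity 0, sent rp 0 → ok
  r2: data parity 1, sent rp 1 → ok
  r3: data parity 0, sent rp 0 → ok
  r4: data parity 0, sent rp 0 → ok
Recompute each column's even parity and compare to cp:
  c0: data parity 0, sent cp 0 → ok
  c1: data parity 1, sent cp 0 → mismatch
  c2: data parity 1, sent cp 1 → ok
  c3: data parity 1, sent cp 1 → ok
  c4: data parity 1, sent cp 1 → ok
Exactly one row (r0) and one column (c1) fail → the flipped bit is at their intersection.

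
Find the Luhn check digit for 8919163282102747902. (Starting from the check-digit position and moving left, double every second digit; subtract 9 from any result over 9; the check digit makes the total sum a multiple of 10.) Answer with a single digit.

Partial digits right→left: 2 0 9 7 4 7 2 0 1 2 8 2 3 6 1 9 1 9 8
Double every second digit counting from the check-digit position (so the 1st, 3rd, 5th, ... of the partial from the right).
  doubled (with −9 where >9): 4 9 8 4 2 7 6 2 2 7 → sum 51
  kept as-is: 0 7 7 0 2 2 6 9 9 → sum 42
Total = 51 + 42 = 93.
Check digit = (10 − (93 mod 10)) mod 10 = 7.

7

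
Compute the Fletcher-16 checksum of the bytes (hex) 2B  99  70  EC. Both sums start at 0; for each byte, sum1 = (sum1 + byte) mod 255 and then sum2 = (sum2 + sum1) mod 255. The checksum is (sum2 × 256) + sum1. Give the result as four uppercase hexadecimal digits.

Running sums (mod 255):
  after byte 0 (2B): sum1=43, sum2=43
  after byte 1 (99): sum1=196, sum2=239
  after byte 2 (70): sum1=53, sum2=37
  after byte 3 (EC): sum1=34, sum2=71
Checksum = sum2·256 + sum1 = 71·256 + 34 = 18210 = 0x4722.

4722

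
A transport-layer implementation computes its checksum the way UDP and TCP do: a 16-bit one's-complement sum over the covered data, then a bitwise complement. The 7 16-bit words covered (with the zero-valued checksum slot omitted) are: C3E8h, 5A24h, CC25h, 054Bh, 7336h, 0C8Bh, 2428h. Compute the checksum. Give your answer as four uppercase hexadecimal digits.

6C98

One's-complement addition (fold any carry out of bit 15 back into bit 0):
  0xC3E8 + 0x5A24 = 0x11E0C → wrap carry → 0x1E0D
  0x1E0D + 0xCC25 = 0x0EA32
  0xEA32 + 0x054B = 0x0EF7D
  0xEF7D + 0x7336 = 0x162B3 → wrap carry → 0x62B4
  0x62B4 + 0x0C8B = 0x06F3F
  0x6F3F + 0x2428 = 0x09367
One's-complement sum = 0x9367.
Checksum = ~0x9367 & 0xFFFF = 0x6C98.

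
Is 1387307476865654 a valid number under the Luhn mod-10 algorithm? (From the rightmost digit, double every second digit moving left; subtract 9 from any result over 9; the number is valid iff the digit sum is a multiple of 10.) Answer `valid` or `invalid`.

valid

From the right, keep odd positions and double even positions (subtract 9 from any doubled value over 9):
  doubled (positions 2,4,...): 1 1 7 5 5 6 7 2 → sum 34
  kept (positions 1,3,...): 4 6 6 6 4 0 7 3 → sum 36
Total = 70.
70 mod 10 = 0, so the number is valid.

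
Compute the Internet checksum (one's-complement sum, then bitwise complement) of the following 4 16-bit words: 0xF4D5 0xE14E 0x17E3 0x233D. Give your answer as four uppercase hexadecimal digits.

One's-complement addition (fold any carry out of bit 15 back into bit 0):
  0xF4D5 + 0xE14E = 0x1D623 → wrap carry → 0xD624
  0xD624 + 0x17E3 = 0x0EE07
  0xEE07 + 0x233D = 0x11144 → wrap carry → 0x1145
One's-complement sum = 0x1145.
Checksum = ~0x1145 & 0xFFFF = 0xEEBA.

EEBA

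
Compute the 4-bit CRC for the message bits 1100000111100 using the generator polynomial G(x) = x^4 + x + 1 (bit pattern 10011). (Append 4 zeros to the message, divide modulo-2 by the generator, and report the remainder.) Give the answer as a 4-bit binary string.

Append 4 zeros: 11000001111000000. Divide by 10011 (XOR where the leading bit is 1):
  pos 0: 11000 XOR 10011 = 01011
  pos 1: 10110 XOR 10011 = 00101
  pos 3: 10101 XOR 10011 = 00110
  pos 5: 11011 XOR 10011 = 01000
  pos 6: 10001 XOR 10011 = 00010
  pos 9: 10000 XOR 10011 = 00011
  pos 12: 11000 XOR 10011 = 01011
Remainder (last 4 bits) = 1011. This is the CRC / FCS.

1011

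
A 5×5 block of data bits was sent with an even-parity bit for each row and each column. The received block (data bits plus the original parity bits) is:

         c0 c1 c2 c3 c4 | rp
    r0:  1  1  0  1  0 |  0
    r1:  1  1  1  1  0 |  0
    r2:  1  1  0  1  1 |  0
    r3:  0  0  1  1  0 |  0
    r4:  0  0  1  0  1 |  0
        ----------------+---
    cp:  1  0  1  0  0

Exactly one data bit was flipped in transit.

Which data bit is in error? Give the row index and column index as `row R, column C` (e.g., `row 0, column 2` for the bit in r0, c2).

Recompute each row's even parity and compare to rp:
  r0: data parity 1, sent rp 0 → mismatch
  r1: data parity 0, sent rp 0 → ok
  r2: data parity 0, sent rp 0 → ok
  r3: data parity 0, sent rp 0 → ok
  r4: data parity 0, sent rp 0 → ok
Recompute each column's even parity and compare to cp:
  c0: data parity 1, sent cp 1 → ok
  c1: data parity 1, sent cp 0 → mismatch
  c2: data parity 1, sent cp 1 → ok
  c3: data parity 0, sent cp 0 → ok
  c4: data parity 0, sent cp 0 → ok
Exactly one row (r0) and one column (c1) fail → the flipped bit is at their intersection.

row 0, column 1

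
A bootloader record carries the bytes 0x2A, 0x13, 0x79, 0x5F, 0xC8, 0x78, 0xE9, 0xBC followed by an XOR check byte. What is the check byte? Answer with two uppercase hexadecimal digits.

FA

XOR the bytes together:
  start with 0x2A
  0x2A ⊕ 0x13 = 0x39
  0x39 ⊕ 0x79 = 0x40
  0x40 ⊕ 0x5F = 0x1F
  0x1F ⊕ 0xC8 = 0xD7
  0xD7 ⊕ 0x78 = 0xAF
  0xAF ⊕ 0xE9 = 0x46
  0x46 ⊕ 0xBC = 0xFA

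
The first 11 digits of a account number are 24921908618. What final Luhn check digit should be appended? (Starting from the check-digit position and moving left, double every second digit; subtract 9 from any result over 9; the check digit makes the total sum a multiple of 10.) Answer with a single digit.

Partial digits right→left: 8 1 6 8 0 9 1 2 9 4 2
Double every second digit counting from the check-digit position (so the 1st, 3rd, 5th, ... of the partial from the right).
  doubled (with −9 where >9): 7 3 0 2 9 4 → sum 25
  kept as-is: 1 8 9 2 4 → sum 24
Total = 25 + 24 = 49.
Check digit = (10 − (49 mod 10)) mod 10 = 1.

1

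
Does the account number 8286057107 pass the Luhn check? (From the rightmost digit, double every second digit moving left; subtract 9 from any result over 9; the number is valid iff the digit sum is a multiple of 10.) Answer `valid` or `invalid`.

From the right, keep odd positions and double even positions (subtract 9 from any doubled value over 9):
  doubled (positions 2,4,...): 0 5 0 7 7 → sum 19
  kept (positions 1,3,...): 7 1 5 6 2 → sum 21
Total = 40.
40 mod 10 = 0, so the number is valid.

valid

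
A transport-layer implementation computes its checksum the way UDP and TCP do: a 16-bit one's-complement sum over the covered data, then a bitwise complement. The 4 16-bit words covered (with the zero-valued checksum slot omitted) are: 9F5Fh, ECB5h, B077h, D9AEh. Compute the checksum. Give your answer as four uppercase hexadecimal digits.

E9C3

One's-complement addition (fold any carry out of bit 15 back into bit 0):
  0x9F5F + 0xECB5 = 0x18C14 → wrap carry → 0x8C15
  0x8C15 + 0xB077 = 0x13C8C → wrap carry → 0x3C8D
  0x3C8D + 0xD9AE = 0x1163B → wrap carry → 0x163C
One's-complement sum = 0x163C.
Checksum = ~0x163C & 0xFFFF = 0xE9C3.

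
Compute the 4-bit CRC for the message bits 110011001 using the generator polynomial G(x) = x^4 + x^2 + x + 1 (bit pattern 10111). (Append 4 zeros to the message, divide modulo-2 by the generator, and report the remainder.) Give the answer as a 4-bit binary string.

1101

Append 4 zeros: 1100110010000. Divide by 10111 (XOR where the leading bit is 1):
  pos 0: 11001 XOR 10111 = 01110
  pos 1: 11101 XOR 10111 = 01010
  pos 2: 10100 XOR 10111 = 00011
  pos 5: 11010 XOR 10111 = 01101
  pos 6: 11010 XOR 10111 = 01101
  pos 7: 11010 XOR 10111 = 01101
  pos 8: 11010 XOR 10111 = 01101
Remainder (last 4 bits) = 1101. This is the CRC / FCS.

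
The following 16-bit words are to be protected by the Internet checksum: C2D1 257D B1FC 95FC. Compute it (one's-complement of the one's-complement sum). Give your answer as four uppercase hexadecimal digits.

CFB7

One's-complement addition (fold any carry out of bit 15 back into bit 0):
  0xC2D1 + 0x257D = 0x0E84E
  0xE84E + 0xB1FC = 0x19A4A → wrap carry → 0x9A4B
  0x9A4B + 0x95FC = 0x13047 → wrap carry → 0x3048
One's-complement sum = 0x3048.
Checksum = ~0x3048 & 0xFFFF = 0xCFB7.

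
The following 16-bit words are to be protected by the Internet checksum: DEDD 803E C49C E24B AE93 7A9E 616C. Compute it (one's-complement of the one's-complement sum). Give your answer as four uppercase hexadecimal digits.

One's-complement addition (fold any carry out of bit 15 back into bit 0):
  0xDEDD + 0x803E = 0x15F1B → wrap carry → 0x5F1C
  0x5F1C + 0xC49C = 0x123B8 → wrap carry → 0x23B9
  0x23B9 + 0xE24B = 0x10604 → wrap carry → 0x0605
  0x0605 + 0xAE93 = 0x0B498
  0xB498 + 0x7A9E = 0x12F36 → wrap carry → 0x2F37
  0x2F37 + 0x616C = 0x090A3
One's-complement sum = 0x90A3.
Checksum = ~0x90A3 & 0xFFFF = 0x6F5C.

6F5C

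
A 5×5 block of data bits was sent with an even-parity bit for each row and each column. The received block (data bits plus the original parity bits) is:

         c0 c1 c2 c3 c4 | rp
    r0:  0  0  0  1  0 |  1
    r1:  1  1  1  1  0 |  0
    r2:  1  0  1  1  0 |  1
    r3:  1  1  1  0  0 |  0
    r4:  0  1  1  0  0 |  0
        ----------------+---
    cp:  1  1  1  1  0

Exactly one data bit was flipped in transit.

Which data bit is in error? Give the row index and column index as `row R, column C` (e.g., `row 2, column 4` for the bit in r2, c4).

row 3, column 2

Recompute each row's even parity and compare to rp:
  r0: data parity 1, sent rp 1 → ok
  r1: data parity 0, sent rp 0 → ok
  r2: data parity 1, sent rp 1 → ok
  r3: data parity 1, sent rp 0 → mismatch
  r4: data parity 0, sent rp 0 → ok
Recompute each column's even parity and compare to cp:
  c0: data parity 1, sent cp 1 → ok
  c1: data parity 1, sent cp 1 → ok
  c2: data parity 0, sent cp 1 → mismatch
  c3: data parity 1, sent cp 1 → ok
  c4: data parity 0, sent cp 0 → ok
Exactly one row (r3) and one column (c2) fail → the flipped bit is at their intersection.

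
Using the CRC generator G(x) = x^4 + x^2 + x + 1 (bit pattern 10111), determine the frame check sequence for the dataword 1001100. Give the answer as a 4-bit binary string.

0010

Append 4 zeros: 10011000000. Divide by 10111 (XOR where the leading bit is 1):
  pos 0: 10011 XOR 10111 = 00100
  pos 2: 10000 XOR 10111 = 00111
  pos 4: 11100 XOR 10111 = 01011
  pos 5: 10110 XOR 10111 = 00001
Remainder (last 4 bits) = 0010. This is the CRC / FCS.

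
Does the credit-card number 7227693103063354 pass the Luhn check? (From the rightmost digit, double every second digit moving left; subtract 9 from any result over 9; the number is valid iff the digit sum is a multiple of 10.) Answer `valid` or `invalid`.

valid

From the right, keep odd positions and double even positions (subtract 9 from any doubled value over 9):
  doubled (positions 2,4,...): 1 6 0 0 6 3 4 5 → sum 25
  kept (positions 1,3,...): 4 3 6 3 1 9 7 2 → sum 35
Total = 60.
60 mod 10 = 0, so the number is valid.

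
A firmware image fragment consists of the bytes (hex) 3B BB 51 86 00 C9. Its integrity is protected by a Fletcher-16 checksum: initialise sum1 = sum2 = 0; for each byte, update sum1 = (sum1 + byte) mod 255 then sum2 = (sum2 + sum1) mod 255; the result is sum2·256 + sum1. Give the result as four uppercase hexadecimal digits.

Running sums (mod 255):
  after byte 0 (3B): sum1=59, sum2=59
  after byte 1 (BB): sum1=246, sum2=50
  after byte 2 (51): sum1=72, sum2=122
  after byte 3 (86): sum1=206, sum2=73
  after byte 4 (00): sum1=206, sum2=24
  after byte 5 (C9): sum1=152, sum2=176
Checksum = sum2·256 + sum1 = 176·256 + 152 = 45208 = 0xB098.

B098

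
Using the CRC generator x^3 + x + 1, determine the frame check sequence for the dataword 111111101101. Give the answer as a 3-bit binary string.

001

Append 3 zeros: 111111101101000. Divide by 1011 (XOR where the leading bit is 1):
  pos 0: 1111 XOR 1011 = 0100
  pos 1: 1001 XOR 1011 = 0010
  pos 3: 1011 XOR 1011 = 0000
  pos 8: 1101 XOR 1011 = 0110
  pos 9: 1100 XOR 1011 = 0111
  pos 10: 1110 XOR 1011 = 0101
  pos 11: 1010 XOR 1011 = 0001
Remainder (last 3 bits) = 001. This is the CRC / FCS.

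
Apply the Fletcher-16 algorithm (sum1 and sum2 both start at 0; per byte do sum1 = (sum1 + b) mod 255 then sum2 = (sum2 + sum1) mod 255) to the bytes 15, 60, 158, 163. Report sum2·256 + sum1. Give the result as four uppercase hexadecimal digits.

D18D

Running sums (mod 255):
  after byte 0 (15): sum1=15, sum2=15
  after byte 1 (60): sum1=75, sum2=90
  after byte 2 (158): sum1=233, sum2=68
  after byte 3 (163): sum1=141, sum2=209
Checksum = sum2·256 + sum1 = 209·256 + 141 = 53645 = 0xD18D.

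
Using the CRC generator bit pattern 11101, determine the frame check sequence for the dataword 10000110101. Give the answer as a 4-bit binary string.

Append 4 zeros: 100001101010000. Divide by 11101 (XOR where the leading bit is 1):
  pos 0: 10000 XOR 11101 = 01101
  pos 1: 11011 XOR 11101 = 00110
  pos 3: 11010 XOR 11101 = 00111
  pos 5: 11110 XOR 11101 = 00011
  pos 8: 11100 XOR 11101 = 00001
Remainder (last 4 bits) = 0100. This is the CRC / FCS.

0100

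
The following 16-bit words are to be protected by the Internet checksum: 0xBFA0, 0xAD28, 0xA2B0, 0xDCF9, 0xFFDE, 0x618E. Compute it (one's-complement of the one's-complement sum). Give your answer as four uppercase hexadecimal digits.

One's-complement addition (fold any carry out of bit 15 back into bit 0):
  0xBFA0 + 0xAD28 = 0x16CC8 → wrap carry → 0x6CC9
  0x6CC9 + 0xA2B0 = 0x10F79 → wrap carry → 0x0F7A
  0x0F7A + 0xDCF9 = 0x0EC73
  0xEC73 + 0xFFDE = 0x1EC51 → wrap carry → 0xEC52
  0xEC52 + 0x618E = 0x14DE0 → wrap carry → 0x4DE1
One's-complement sum = 0x4DE1.
Checksum = ~0x4DE1 & 0xFFFF = 0xB21E.

B21E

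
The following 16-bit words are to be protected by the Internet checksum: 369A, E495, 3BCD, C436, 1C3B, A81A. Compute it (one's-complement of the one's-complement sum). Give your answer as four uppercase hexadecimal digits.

2076

One's-complement addition (fold any carry out of bit 15 back into bit 0):
  0x369A + 0xE495 = 0x11B2F → wrap carry → 0x1B30
  0x1B30 + 0x3BCD = 0x056FD
  0x56FD + 0xC436 = 0x11B33 → wrap carry → 0x1B34
  0x1B34 + 0x1C3B = 0x0376F
  0x376F + 0xA81A = 0x0DF89
One's-complement sum = 0xDF89.
Checksum = ~0xDF89 & 0xFFFF = 0x2076.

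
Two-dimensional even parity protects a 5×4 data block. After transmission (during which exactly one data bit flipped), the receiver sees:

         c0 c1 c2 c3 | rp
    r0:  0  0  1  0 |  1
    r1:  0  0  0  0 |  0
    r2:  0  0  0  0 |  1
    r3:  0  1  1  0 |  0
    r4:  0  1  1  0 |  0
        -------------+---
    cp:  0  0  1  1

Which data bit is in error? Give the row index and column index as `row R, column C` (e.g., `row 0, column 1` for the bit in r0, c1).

row 2, column 3

Recompute each row's even parity and compare to rp:
  r0: data parity 1, sent rp 1 → ok
  r1: data parity 0, sent rp 0 → ok
  r2: data parity 0, sent rp 1 → mismatch
  r3: data parity 0, sent rp 0 → ok
  r4: data parity 0, sent rp 0 → ok
Recompute each column's even parity and compare to cp:
  c0: data parity 0, sent cp 0 → ok
  c1: data parity 0, sent cp 0 → ok
  c2: data parity 1, sent cp 1 → ok
  c3: data parity 0, sent cp 1 → mismatch
Exactly one row (r2) and one column (c3) fail → the flipped bit is at their intersection.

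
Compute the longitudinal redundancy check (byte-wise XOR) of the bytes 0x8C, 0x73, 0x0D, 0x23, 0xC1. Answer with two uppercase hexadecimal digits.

10

XOR the bytes together:
  start with 0x8C
  0x8C ⊕ 0x73 = 0xFF
  0xFF ⊕ 0x0D = 0xF2
  0xF2 ⊕ 0x23 = 0xD1
  0xD1 ⊕ 0xC1 = 0x10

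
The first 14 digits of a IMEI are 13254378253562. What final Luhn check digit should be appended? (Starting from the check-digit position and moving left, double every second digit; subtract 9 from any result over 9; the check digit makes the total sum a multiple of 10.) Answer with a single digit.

Partial digits right→left: 2 6 5 3 5 2 8 7 3 4 5 2 3 1
Double every second digit counting from the check-digit position (so the 1st, 3rd, 5th, ... of the partial from the right).
  doubled (with −9 where >9): 4 1 1 7 6 1 6 → sum 26
  kept as-is: 6 3 2 7 4 2 1 → sum 25
Total = 26 + 25 = 51.
Check digit = (10 − (51 mod 10)) mod 10 = 9.

9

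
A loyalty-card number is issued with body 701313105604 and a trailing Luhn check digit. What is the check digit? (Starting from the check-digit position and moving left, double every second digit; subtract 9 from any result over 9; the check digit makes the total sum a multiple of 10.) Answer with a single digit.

Partial digits right→left: 4 0 6 5 0 1 3 1 3 1 0 7
Double every second digit counting from the check-digit position (so the 1st, 3rd, 5th, ... of the partial from the right).
  doubled (with −9 where >9): 8 3 0 6 6 0 → sum 23
  kept as-is: 0 5 1 1 1 7 → sum 15
Total = 23 + 15 = 38.
Check digit = (10 − (38 mod 10)) mod 10 = 2.

2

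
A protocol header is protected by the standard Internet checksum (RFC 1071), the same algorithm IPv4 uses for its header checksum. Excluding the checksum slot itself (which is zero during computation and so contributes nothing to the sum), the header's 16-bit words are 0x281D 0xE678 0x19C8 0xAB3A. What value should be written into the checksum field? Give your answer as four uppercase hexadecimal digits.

One's-complement addition (fold any carry out of bit 15 back into bit 0):
  0x281D + 0xE678 = 0x10E95 → wrap carry → 0x0E96
  0x0E96 + 0x19C8 = 0x0285E
  0x285E + 0xAB3A = 0x0D398
One's-complement sum = 0xD398.
Checksum = ~0xD398 & 0xFFFF = 0x2C67.

2C67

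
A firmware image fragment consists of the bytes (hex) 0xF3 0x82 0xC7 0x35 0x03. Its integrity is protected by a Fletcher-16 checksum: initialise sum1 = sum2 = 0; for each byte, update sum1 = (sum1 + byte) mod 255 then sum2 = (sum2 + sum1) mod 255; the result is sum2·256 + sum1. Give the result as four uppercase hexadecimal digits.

9276

Running sums (mod 255):
  after byte 0 (0xF3): sum1=243, sum2=243
  after byte 1 (0x82): sum1=118, sum2=106
  after byte 2 (0xC7): sum1=62, sum2=168
  after byte 3 (0x35): sum1=115, sum2=28
  after byte 4 (0x03): sum1=118, sum2=146
Checksum = sum2·256 + sum1 = 146·256 + 118 = 37494 = 0x9276.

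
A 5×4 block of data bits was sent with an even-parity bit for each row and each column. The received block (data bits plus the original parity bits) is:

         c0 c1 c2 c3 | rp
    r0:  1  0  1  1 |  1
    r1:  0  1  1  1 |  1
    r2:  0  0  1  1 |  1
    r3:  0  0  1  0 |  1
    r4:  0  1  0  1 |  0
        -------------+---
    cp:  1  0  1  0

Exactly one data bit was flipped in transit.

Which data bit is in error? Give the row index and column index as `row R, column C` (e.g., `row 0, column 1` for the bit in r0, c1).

Recompute each row's even parity and compare to rp:
  r0: data parity 1, sent rp 1 → ok
  r1: data parity 1, sent rp 1 → ok
  r2: data parity 0, sent rp 1 → mismatch
  r3: data parity 1, sent rp 1 → ok
  r4: data parity 0, sent rp 0 → ok
Recompute each column's even parity and compare to cp:
  c0: data parity 1, sent cp 1 → ok
  c1: data parity 0, sent cp 0 → ok
  c2: data parity 0, sent cp 1 → mismatch
  c3: data parity 0, sent cp 0 → ok
Exactly one row (r2) and one column (c2) fail → the flipped bit is at their intersection.

row 2, column 2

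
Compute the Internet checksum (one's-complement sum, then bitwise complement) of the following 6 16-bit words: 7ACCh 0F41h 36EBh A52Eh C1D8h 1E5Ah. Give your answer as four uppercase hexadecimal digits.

B9A5

One's-complement addition (fold any carry out of bit 15 back into bit 0):
  0x7ACC + 0x0F41 = 0x08A0D
  0x8A0D + 0x36EB = 0x0C0F8
  0xC0F8 + 0xA52E = 0x16626 → wrap carry → 0x6627
  0x6627 + 0xC1D8 = 0x127FF → wrap carry → 0x2800
  0x2800 + 0x1E5A = 0x0465A
One's-complement sum = 0x465A.
Checksum = ~0x465A & 0xFFFF = 0xB9A5.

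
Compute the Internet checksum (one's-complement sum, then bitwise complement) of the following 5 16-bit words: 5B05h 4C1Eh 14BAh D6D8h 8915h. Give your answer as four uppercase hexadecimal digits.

E433

One's-complement addition (fold any carry out of bit 15 back into bit 0):
  0x5B05 + 0x4C1E = 0x0A723
  0xA723 + 0x14BA = 0x0BBDD
  0xBBDD + 0xD6D8 = 0x192B5 → wrap carry → 0x92B6
  0x92B6 + 0x8915 = 0x11BCB → wrap carry → 0x1BCC
One's-complement sum = 0x1BCC.
Checksum = ~0x1BCC & 0xFFFF = 0xE433.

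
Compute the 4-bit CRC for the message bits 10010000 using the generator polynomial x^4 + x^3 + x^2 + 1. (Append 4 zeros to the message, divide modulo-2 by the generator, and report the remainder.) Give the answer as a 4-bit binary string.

Append 4 zeros: 100100000000. Divide by 11101 (XOR where the leading bit is 1):
  pos 0: 10010 XOR 11101 = 01111
  pos 1: 11110 XOR 11101 = 00011
  pos 4: 11000 XOR 11101 = 00101
  pos 6: 10100 XOR 11101 = 01001
  pos 7: 10010 XOR 11101 = 01111
Remainder (last 4 bits) = 1111. This is the CRC / FCS.

1111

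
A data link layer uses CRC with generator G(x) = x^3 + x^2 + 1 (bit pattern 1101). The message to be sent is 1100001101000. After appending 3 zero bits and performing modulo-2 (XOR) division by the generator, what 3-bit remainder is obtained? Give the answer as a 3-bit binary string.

011

Append 3 zeros: 1100001101000000. Divide by 1101 (XOR where the leading bit is 1):
  pos 0: 1100 XOR 1101 = 0001
  pos 3: 1001 XOR 1101 = 0100
  pos 4: 1001 XOR 1101 = 0100
  pos 5: 1000 XOR 1101 = 0101
  pos 6: 1011 XOR 1101 = 0110
  pos 7: 1100 XOR 1101 = 0001
  pos 10: 1000 XOR 1101 = 0101
  pos 11: 1010 XOR 1101 = 0111
  pos 12: 1110 XOR 1101 = 0011
Remainder (last 3 bits) = 011. This is the CRC / FCS.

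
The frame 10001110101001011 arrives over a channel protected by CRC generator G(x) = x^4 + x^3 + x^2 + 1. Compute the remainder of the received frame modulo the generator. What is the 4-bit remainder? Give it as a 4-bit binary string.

0001

Modulo-2 division of 10001110101001011 by 11101:
  pos 0: 10001 XOR 11101 = 01100
  pos 1: 11001 XOR 11101 = 00100
  pos 3: 10010 XOR 11101 = 01111
  pos 4: 11111 XOR 11101 = 00010
  pos 7: 10010 XOR 11101 = 01111
  pos 8: 11110 XOR 11101 = 00011
  pos 11: 11101 XOR 11101 = 00000
Remainder = 0001 (nonzero — an error is detected).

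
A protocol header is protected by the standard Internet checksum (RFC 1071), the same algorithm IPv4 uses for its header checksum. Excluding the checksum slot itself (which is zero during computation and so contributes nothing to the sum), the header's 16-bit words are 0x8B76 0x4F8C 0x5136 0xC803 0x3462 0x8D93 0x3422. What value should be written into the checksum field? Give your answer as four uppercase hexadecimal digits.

15AB

One's-complement addition (fold any carry out of bit 15 back into bit 0):
  0x8B76 + 0x4F8C = 0x0DB02
  0xDB02 + 0x5136 = 0x12C38 → wrap carry → 0x2C39
  0x2C39 + 0xC803 = 0x0F43C
  0xF43C + 0x3462 = 0x1289E → wrap carry → 0x289F
  0x289F + 0x8D93 = 0x0B632
  0xB632 + 0x3422 = 0x0EA54
One's-complement sum = 0xEA54.
Checksum = ~0xEA54 & 0xFFFF = 0x15AB.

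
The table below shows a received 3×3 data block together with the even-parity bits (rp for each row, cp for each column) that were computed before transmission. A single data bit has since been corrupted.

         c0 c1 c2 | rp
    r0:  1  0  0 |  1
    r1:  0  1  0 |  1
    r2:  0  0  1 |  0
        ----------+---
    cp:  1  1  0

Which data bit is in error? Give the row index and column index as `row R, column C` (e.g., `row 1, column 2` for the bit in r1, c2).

row 2, column 2

Recompute each row's even parity and compare to rp:
  r0: data parity 1, sent rp 1 → ok
  r1: data parity 1, sent rp 1 → ok
  r2: data parity 1, sent rp 0 → mismatch
Recompute each column's even parity and compare to cp:
  c0: data parity 1, sent cp 1 → ok
  c1: data parity 1, sent cp 1 → ok
  c2: data parity 1, sent cp 0 → mismatch
Exactly one row (r2) and one column (c2) fail → the flipped bit is at their intersection.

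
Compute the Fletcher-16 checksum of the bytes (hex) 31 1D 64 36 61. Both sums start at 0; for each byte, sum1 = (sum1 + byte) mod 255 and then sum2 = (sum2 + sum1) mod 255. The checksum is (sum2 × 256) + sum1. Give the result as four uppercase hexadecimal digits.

Running sums (mod 255):
  after byte 0 (31): sum1=49, sum2=49
  after byte 1 (1D): sum1=78, sum2=127
  after byte 2 (64): sum1=178, sum2=50
  after byte 3 (36): sum1=232, sum2=27
  after byte 4 (61): sum1=74, sum2=101
Checksum = sum2·256 + sum1 = 101·256 + 74 = 25930 = 0x654A.

654A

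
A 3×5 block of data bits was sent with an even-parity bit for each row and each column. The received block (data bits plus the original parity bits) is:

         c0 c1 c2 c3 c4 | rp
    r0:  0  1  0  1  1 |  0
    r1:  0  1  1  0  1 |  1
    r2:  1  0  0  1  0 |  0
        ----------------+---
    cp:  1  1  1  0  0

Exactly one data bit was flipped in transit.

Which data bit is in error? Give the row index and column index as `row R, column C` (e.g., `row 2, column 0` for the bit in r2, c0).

Recompute each row's even parity and compare to rp:
  r0: data parity 1, sent rp 0 → mismatch
  r1: data parity 1, sent rp 1 → ok
  r2: data parity 0, sent rp 0 → ok
Recompute each column's even parity and compare to cp:
  c0: data parity 1, sent cp 1 → ok
  c1: data parity 0, sent cp 1 → mismatch
  c2: data parity 1, sent cp 1 → ok
  c3: data parity 0, sent cp 0 → ok
  c4: data parity 0, sent cp 0 → ok
Exactly one row (r0) and one column (c1) fail → the flipped bit is at their intersection.

row 0, column 1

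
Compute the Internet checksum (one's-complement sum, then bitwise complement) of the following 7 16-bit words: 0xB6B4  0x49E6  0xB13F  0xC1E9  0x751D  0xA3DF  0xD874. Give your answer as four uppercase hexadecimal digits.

9AC9

One's-complement addition (fold any carry out of bit 15 back into bit 0):
  0xB6B4 + 0x49E6 = 0x1009A → wrap carry → 0x009B
  0x009B + 0xB13F = 0x0B1DA
  0xB1DA + 0xC1E9 = 0x173C3 → wrap carry → 0x73C4
  0x73C4 + 0x751D = 0x0E8E1
  0xE8E1 + 0xA3DF = 0x18CC0 → wrap carry → 0x8CC1
  0x8CC1 + 0xD874 = 0x16535 → wrap carry → 0x6536
One's-complement sum = 0x6536.
Checksum = ~0x6536 & 0xFFFF = 0x9AC9.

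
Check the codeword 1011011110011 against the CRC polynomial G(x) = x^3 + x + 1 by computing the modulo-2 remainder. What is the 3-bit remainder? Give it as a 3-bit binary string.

Modulo-2 division of 1011011110011 by 1011:
  pos 0: 1011 XOR 1011 = 0000
  pos 5: 1111 XOR 1011 = 0100
  pos 6: 1000 XOR 1011 = 0011
  pos 8: 1101 XOR 1011 = 0110
  pos 9: 1101 XOR 1011 = 0110
Remainder = 110 (nonzero — an error is detected).

110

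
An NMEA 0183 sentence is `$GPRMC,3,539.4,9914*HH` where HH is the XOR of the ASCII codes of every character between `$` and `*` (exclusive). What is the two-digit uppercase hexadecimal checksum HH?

74

XOR the ASCII codes of the payload characters:
  'G' = 0x47 → acc = 0x47
  'P' = 0x50 → acc = 0x17
  'R' = 0x52 → acc = 0x45
  'M' = 0x4D → acc = 0x08
  'C' = 0x43 → acc = 0x4B
  ',' = 0x2C → acc = 0x67
  '3' = 0x33 → acc = 0x54
  ',' = 0x2C → acc = 0x78
  '5' = 0x35 → acc = 0x4D
  '3' = 0x33 → acc = 0x7E
  '9' = 0x39 → acc = 0x47
  '.' = 0x2E → acc = 0x69
  '4' = 0x34 → acc = 0x5D
  ',' = 0x2C → acc = 0x71
  '9' = 0x39 → acc = 0x48
  '9' = 0x39 → acc = 0x71
  '1' = 0x31 → acc = 0x40
  '4' = 0x34 → acc = 0x74
Checksum = 0x74.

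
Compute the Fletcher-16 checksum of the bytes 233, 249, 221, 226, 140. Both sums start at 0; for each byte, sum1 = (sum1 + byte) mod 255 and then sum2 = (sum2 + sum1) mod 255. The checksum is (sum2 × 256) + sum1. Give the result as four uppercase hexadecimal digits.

Running sums (mod 255):
  after byte 0 (233): sum1=233, sum2=233
  after byte 1 (249): sum1=227, sum2=205
  after byte 2 (221): sum1=193, sum2=143
  after byte 3 (226): sum1=164, sum2=52
  after byte 4 (140): sum1=49, sum2=101
Checksum = sum2·256 + sum1 = 101·256 + 49 = 25905 = 0x6531.

6531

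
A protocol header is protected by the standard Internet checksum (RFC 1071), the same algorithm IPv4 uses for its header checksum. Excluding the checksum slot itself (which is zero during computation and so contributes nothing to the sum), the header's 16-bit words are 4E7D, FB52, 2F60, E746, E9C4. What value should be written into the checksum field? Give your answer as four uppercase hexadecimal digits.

B5C3

One's-complement addition (fold any carry out of bit 15 back into bit 0):
  0x4E7D + 0xFB52 = 0x149CF → wrap carry → 0x49D0
  0x49D0 + 0x2F60 = 0x07930
  0x7930 + 0xE746 = 0x16076 → wrap carry → 0x6077
  0x6077 + 0xE9C4 = 0x14A3B → wrap carry → 0x4A3C
One's-complement sum = 0x4A3C.
Checksum = ~0x4A3C & 0xFFFF = 0xB5C3.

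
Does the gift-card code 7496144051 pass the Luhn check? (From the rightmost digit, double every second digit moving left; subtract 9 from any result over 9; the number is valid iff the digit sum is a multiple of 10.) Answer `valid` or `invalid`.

valid

From the right, keep odd positions and double even positions (subtract 9 from any doubled value over 9):
  doubled (positions 2,4,...): 1 8 2 9 5 → sum 25
  kept (positions 1,3,...): 1 0 4 6 4 → sum 15
Total = 40.
40 mod 10 = 0, so the number is valid.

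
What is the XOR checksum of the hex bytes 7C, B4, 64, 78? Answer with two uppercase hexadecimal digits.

XOR the bytes together:
  start with 0x7C
  0x7C ⊕ 0xB4 = 0xC8
  0xC8 ⊕ 0x64 = 0xAC
  0xAC ⊕ 0x78 = 0xD4

D4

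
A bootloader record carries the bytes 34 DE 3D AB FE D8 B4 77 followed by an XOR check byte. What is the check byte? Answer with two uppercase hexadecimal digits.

99

XOR the bytes together:
  start with 0x34
  0x34 ⊕ 0xDE = 0xEA
  0xEA ⊕ 0x3D = 0xD7
  0xD7 ⊕ 0xAB = 0x7C
  0x7C ⊕ 0xFE = 0x82
  0x82 ⊕ 0xD8 = 0x5A
  0x5A ⊕ 0xB4 = 0xEE
  0xEE ⊕ 0x77 = 0x99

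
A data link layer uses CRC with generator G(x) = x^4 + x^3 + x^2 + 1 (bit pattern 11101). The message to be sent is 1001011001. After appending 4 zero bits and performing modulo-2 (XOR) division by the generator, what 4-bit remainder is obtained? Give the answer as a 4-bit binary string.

1000

Append 4 zeros: 10010110010000. Divide by 11101 (XOR where the leading bit is 1):
  pos 0: 10010 XOR 11101 = 01111
  pos 1: 11111 XOR 11101 = 00010
  pos 4: 10100 XOR 11101 = 01001
  pos 5: 10011 XOR 11101 = 01110
  pos 6: 11100 XOR 11101 = 00001
Remainder (last 4 bits) = 1000. This is the CRC / FCS.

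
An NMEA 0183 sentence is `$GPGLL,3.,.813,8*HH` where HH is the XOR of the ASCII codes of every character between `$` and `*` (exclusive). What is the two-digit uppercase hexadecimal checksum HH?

XOR the ASCII codes of the payload characters:
  'G' = 0x47 → acc = 0x47
  'P' = 0x50 → acc = 0x17
  'G' = 0x47 → acc = 0x50
  'L' = 0x4C → acc = 0x1C
  'L' = 0x4C → acc = 0x50
  ',' = 0x2C → acc = 0x7C
  '3' = 0x33 → acc = 0x4F
  '.' = 0x2E → acc = 0x61
  ',' = 0x2C → acc = 0x4D
  '.' = 0x2E → acc = 0x63
  '8' = 0x38 → acc = 0x5B
  '1' = 0x31 → acc = 0x6A
  '3' = 0x33 → acc = 0x59
  ',' = 0x2C → acc = 0x75
  '8' = 0x38 → acc = 0x4D
Checksum = 0x4D.

4D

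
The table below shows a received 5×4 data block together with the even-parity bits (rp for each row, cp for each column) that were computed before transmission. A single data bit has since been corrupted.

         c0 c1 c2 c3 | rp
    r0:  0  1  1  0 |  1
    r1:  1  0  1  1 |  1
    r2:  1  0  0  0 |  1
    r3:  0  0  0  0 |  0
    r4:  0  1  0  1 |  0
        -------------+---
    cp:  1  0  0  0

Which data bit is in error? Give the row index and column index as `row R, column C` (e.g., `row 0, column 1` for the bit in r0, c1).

Recompute each row's even parity and compare to rp:
  r0: data parity 0, sent rp 1 → mismatch
  r1: data parity 1, sent rp 1 → ok
  r2: data parity 1, sent rp 1 → ok
  r3: data parity 0, sent rp 0 → ok
  r4: data parity 0, sent rp 0 → ok
Recompute each column's even parity and compare to cp:
  c0: data parity 0, sent cp 1 → mismatch
  c1: data parity 0, sent cp 0 → ok
  c2: data parity 0, sent cp 0 → ok
  c3: data parity 0, sent cp 0 → ok
Exactly one row (r0) and one column (c0) fail → the flipped bit is at their intersection.

row 0, column 0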